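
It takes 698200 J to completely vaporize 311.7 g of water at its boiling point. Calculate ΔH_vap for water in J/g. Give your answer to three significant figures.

ΔH_vap = 2240 J/g

ΔH_vap = q / m = 698200 / 311.7 = 2240 J/g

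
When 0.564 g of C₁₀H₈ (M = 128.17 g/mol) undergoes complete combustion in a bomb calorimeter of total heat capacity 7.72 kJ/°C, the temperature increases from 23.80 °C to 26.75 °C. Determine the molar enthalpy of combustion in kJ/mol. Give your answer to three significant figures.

ΔT = 26.75 − 23.80 = 2.95 °C
q_cal = C_cal × ΔT = 7.72 × 2.95 = 22.774 kJ
n = 0.564 / 128.17 = 0.004400 mol
q_rxn = −q_cal = -22.774 kJ
ΔH = -22.774 / 0.004400 = -5176 kJ/mol

ΔH = -5180 kJ/mol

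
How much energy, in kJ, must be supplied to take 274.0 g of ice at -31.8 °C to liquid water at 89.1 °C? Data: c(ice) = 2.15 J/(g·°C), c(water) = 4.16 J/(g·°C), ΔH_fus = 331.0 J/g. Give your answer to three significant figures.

q = 211 kJ

q1 (heat ice -31.8→0.0 °C): 274.0 × 2.15 × 31.8 = 18733 J
q2 (melt at 0 °C): 274.0 × 331.0 = 90694 J
q3 (heat water 0.0→89.1 °C): 274.0 × 4.16 × 89.1 = 101560 J
Total: 18733 + 90694 + 101560 = 210987 J = 211 kJ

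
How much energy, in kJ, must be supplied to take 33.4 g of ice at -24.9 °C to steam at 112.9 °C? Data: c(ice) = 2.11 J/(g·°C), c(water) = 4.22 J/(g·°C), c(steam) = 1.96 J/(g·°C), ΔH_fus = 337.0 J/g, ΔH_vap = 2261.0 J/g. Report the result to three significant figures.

q = 103 kJ

q1 (heat ice -24.9→0.0 °C): 33.4 × 2.11 × 24.9 = 1755 J
q2 (melt at 0 °C): 33.4 × 337.0 = 11256 J
q3 (heat water 0.0→100.0 °C): 33.4 × 4.22 × 100.0 = 14095 J
q4 (vaporize at 100 °C): 33.4 × 2261.0 = 75517 J
q5 (heat steam 100.0→112.9 °C): 33.4 × 1.96 × 12.9 = 844 J
Total: 1755 + 11256 + 14095 + 75517 + 844 = 103467 J = 103 kJ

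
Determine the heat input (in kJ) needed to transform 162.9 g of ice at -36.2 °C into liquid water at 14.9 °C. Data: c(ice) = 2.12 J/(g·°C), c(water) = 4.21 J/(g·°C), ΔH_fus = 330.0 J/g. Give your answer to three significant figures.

q1 (heat ice -36.2→0.0 °C): 162.9 × 2.12 × 36.2 = 12502 J
q2 (melt at 0 °C): 162.9 × 330.0 = 53757 J
q3 (heat water 0.0→14.9 °C): 162.9 × 4.21 × 14.9 = 10219 J
Total: 12502 + 53757 + 10219 = 76478 J = 76.5 kJ

q = 76.5 kJ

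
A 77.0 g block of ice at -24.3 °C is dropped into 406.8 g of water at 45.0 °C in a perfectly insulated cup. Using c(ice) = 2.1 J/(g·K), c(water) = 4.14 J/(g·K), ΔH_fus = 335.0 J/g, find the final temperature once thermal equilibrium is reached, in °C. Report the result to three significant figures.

Heat to bring ice to 0 °C and melt it: q₁ = 77.0×2.1×24.3 + 77.0×335.0 = 29724 J
Heat the water can supply cooling to 0 °C: 406.8×4.14×45.0 = 75786.8 J > q₁, so all ice melts.
Energy balance: 406.8×4.14×(45.0 − T) = 29724 + 77.0×4.14×(T − 0)
1684.152(45.0 − T) = 29724 + 318.78 T
75786.8 − 29724 = 2002.932 T
T = 46062.8 / 2002.932 = 23.00 °C

T_f = 23.0 °C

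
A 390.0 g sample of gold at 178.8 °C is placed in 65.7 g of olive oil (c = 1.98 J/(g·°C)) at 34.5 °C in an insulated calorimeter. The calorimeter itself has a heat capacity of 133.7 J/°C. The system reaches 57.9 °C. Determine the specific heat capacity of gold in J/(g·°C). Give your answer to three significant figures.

q_gained = (65.7 × 1.98 + 133.7) × (57.9 − 34.5) = 6173 J
q_lost = 390.0 × c × (178.8 − 57.9) = 47151 c
Set equal: c = 6173 / 47151 = 0.131 J/(g·°C)

c = 0.131 J/(g·°C)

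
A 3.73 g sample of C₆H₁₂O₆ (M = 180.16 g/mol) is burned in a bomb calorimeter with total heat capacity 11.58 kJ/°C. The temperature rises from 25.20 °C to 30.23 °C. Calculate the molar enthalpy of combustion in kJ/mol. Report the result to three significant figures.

ΔT = 30.23 − 25.20 = 5.03 °C
q_cal = C_cal × ΔT = 11.58 × 5.03 = 58.2474 kJ
n = 3.73 / 180.16 = 0.02070 mol
q_rxn = −q_cal = -58.2474 kJ
ΔH = -58.2474 / 0.02070 = -2814 kJ/mol

ΔH = -2810 kJ/mol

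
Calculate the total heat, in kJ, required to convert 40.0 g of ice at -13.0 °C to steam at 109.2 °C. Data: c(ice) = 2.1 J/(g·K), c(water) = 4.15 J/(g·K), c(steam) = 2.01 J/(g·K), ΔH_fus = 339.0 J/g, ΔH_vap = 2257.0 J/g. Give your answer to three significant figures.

q1 (heat ice -13.0→0.0 °C): 40.0 × 2.1 × 13.0 = 1092 J
q2 (melt at 0 °C): 40.0 × 339.0 = 13560 J
q3 (heat water 0.0→100.0 °C): 40.0 × 4.15 × 100.0 = 16600 J
q4 (vaporize at 100 °C): 40.0 × 2257.0 = 90280 J
q5 (heat steam 100.0→109.2 °C): 40.0 × 2.01 × 9.2 = 740 J
Total: 1092 + 13560 + 16600 + 90280 + 740 = 122272 J = 122 kJ

q = 122 kJ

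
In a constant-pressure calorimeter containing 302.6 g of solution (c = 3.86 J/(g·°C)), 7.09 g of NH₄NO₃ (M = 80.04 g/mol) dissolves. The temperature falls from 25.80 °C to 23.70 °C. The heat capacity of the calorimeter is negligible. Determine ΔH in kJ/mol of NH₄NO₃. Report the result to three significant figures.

ΔH = 27.7 kJ/mol

|ΔT| = |23.70 − 25.80| = 2.10 °C
|q_surr| = (302.6 × 3.86) × 2.10 = 1168.036 × 2.10 = 2453 J
n(NH₄NO₃) = 7.09 / 80.04 = 0.08858 mol
Temperature fell, so q_rxn = +|q_surr| = 2.453 kJ
ΔH = q_rxn / n = 27.69 kJ/mol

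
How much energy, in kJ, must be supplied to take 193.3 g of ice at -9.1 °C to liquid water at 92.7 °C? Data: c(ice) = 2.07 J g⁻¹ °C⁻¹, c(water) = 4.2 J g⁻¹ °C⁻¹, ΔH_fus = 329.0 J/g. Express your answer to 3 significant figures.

q = 142 kJ

q1 (heat ice -9.1→0.0 °C): 193.3 × 2.07 × 9.1 = 3641 J
q2 (melt at 0 °C): 193.3 × 329.0 = 63596 J
q3 (heat water 0.0→92.7 °C): 193.3 × 4.2 × 92.7 = 75259 J
Total: 3641 + 63596 + 75259 = 142496 J = 142 kJ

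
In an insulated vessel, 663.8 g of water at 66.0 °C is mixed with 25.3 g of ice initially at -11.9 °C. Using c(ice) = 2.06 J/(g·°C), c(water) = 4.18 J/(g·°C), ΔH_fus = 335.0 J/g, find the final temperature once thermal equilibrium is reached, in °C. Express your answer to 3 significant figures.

Heat to bring ice to 0 °C and melt it: q₁ = 25.3×2.06×11.9 + 25.3×335.0 = 9095.7 J
Heat the water can supply cooling to 0 °C: 663.8×4.18×66.0 = 183129 J > q₁, so all ice melts.
Energy balance: 663.8×4.18×(66.0 − T) = 9095.7 + 25.3×4.18×(T − 0)
2774.684(66.0 − T) = 9095.7 + 105.754 T
183129 − 9095.7 = 2880.438 T
T = 174033.3 / 2880.438 = 60.42 °C

T_f = 60.4 °C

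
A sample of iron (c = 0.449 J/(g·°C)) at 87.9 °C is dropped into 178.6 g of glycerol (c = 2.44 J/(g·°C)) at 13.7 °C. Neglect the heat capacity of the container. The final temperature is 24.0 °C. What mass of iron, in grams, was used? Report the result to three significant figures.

m = 156 g

q_gained = (178.6 × 2.44) × (24.0 − 13.7) = 4489 J
q_lost = m × 0.449 × (87.9 − 24.0) = 28.6911 m
m = 4489 / 28.6911 = 156 g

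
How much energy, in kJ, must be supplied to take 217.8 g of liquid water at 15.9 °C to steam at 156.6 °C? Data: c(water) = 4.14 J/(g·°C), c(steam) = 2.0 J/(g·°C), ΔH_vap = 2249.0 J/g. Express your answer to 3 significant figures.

q = 590 kJ

q1 (heat water 15.9→100.0 °C): 217.8 × 4.14 × 84.1 = 75832 J
q2 (vaporize at 100 °C): 217.8 × 2249.0 = 489832 J
q3 (heat steam 100.0→156.6 °C): 217.8 × 2.0 × 56.6 = 24655 J
Total: 75832 + 489832 + 24655 = 590319 J = 590 kJ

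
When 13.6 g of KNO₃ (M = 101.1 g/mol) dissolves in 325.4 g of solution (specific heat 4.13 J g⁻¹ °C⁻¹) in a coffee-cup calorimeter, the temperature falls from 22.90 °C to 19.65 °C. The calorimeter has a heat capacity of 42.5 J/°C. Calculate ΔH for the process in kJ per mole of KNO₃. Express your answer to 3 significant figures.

ΔH = 33.5 kJ/mol

|ΔT| = |19.65 − 22.90| = 3.25 °C
|q_surr| = (325.4 × 4.13 + 42.5) × 3.25 = 1386.402 × 3.25 = 4506 J
n(KNO₃) = 13.6 / 101.1 = 0.1345 mol
Temperature fell, so q_rxn = +|q_surr| = 4.506 kJ
ΔH = q_rxn / n = 33.50 kJ/mol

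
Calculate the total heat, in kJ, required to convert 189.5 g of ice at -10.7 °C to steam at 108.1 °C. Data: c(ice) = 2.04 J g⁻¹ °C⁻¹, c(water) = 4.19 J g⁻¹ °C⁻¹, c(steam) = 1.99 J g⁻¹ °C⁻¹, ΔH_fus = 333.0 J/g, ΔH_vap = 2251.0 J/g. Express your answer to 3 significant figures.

q1 (heat ice -10.7→0.0 °C): 189.5 × 2.04 × 10.7 = 4136 J
q2 (melt at 0 °C): 189.5 × 333.0 = 63104 J
q3 (heat water 0.0→100.0 °C): 189.5 × 4.19 × 100.0 = 79401 J
q4 (vaporize at 100 °C): 189.5 × 2251.0 = 426565 J
q5 (heat steam 100.0→108.1 °C): 189.5 × 1.99 × 8.1 = 3055 J
Total: 4136 + 63104 + 79401 + 426565 + 3055 = 576261 J = 576 kJ

q = 576 kJ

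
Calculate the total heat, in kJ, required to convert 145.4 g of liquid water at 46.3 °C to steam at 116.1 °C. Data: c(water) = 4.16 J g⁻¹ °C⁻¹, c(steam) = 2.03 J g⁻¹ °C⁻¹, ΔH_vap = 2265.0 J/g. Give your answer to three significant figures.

q1 (heat water 46.3→100.0 °C): 145.4 × 4.16 × 53.7 = 32481 J
q2 (vaporize at 100 °C): 145.4 × 2265.0 = 329331 J
q3 (heat steam 100.0→116.1 °C): 145.4 × 2.03 × 16.1 = 4752 J
Total: 32481 + 329331 + 4752 = 366564 J = 367 kJ

q = 367 kJ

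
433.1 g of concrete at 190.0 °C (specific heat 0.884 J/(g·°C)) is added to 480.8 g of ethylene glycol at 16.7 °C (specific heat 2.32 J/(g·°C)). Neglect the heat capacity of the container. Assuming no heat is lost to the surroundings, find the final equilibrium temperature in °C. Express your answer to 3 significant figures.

Heat lost by concrete = heat gained by ethylene glycol.
(433.1)(0.884)(190.0 − T) = (480.8)(2.32)(T − 16.7)
382.8604 (190.0 − T) = 1115.456 (T − 16.7)
72743 − 382.8604 T = 1115.456 T − 18628
91371 = 1498.3164 T
T = 60.98 °C

T_f = 61.0 °C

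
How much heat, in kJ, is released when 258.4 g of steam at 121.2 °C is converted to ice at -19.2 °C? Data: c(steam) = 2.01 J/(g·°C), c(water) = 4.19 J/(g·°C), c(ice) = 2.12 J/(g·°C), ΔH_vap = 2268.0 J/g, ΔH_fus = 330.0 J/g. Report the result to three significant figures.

q1 (cool steam 121.2→100 °C): 258.4 × 2.01 × 21.2 = 11011 J
q2 (condense at 100 °C): 258.4 × 2268.0 = 586051 J
q3 (cool water 100→0 °C): 258.4 × 4.19 × 100.0 = 108270 J
q4 (freeze at 0 °C): 258.4 × 330.0 = 85272 J
q5 (cool ice 0→-19.2 °C): 258.4 × 2.12 × 19.2 = 10518 J
Total: 11011 + 586051 + 108270 + 85272 + 10518 = 801122 J = 801 kJ

q = 801 kJ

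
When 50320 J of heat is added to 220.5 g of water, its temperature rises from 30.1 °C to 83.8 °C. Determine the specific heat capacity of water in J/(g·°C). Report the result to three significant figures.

c = 4.25 J/(g·°C)

c = q / (m ΔT) = 50320 / (220.5 × 53.7)
c = 50320 / 11840.85 = 4.25 J/(g·°C)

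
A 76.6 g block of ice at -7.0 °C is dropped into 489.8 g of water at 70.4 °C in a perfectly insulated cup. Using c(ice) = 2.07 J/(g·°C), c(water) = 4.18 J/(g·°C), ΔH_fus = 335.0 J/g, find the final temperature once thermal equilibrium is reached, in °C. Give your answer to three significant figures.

T_f = 49.6 °C

Heat to bring ice to 0 °C and melt it: q₁ = 76.6×2.07×7.0 + 76.6×335.0 = 26771 J
Heat the water can supply cooling to 0 °C: 489.8×4.18×70.4 = 144134 J > q₁, so all ice melts.
Energy balance: 489.8×4.18×(70.4 − T) = 26771 + 76.6×4.18×(T − 0)
2047.364(70.4 − T) = 26771 + 320.188 T
144134 − 26771 = 2367.552 T
T = 117363 / 2367.552 = 49.57 °C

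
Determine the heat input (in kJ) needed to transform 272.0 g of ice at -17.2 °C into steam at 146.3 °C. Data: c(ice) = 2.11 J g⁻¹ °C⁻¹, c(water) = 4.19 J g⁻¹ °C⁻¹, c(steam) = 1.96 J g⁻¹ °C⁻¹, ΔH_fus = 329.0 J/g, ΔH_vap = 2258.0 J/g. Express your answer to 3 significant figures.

q = 852 kJ

q1 (heat ice -17.2→0.0 °C): 272.0 × 2.11 × 17.2 = 9871 J
q2 (melt at 0 °C): 272.0 × 329.0 = 89488 J
q3 (heat water 0.0→100.0 °C): 272.0 × 4.19 × 100.0 = 113968 J
q4 (vaporize at 100 °C): 272.0 × 2258.0 = 614176 J
q5 (heat steam 100.0→146.3 °C): 272.0 × 1.96 × 46.3 = 24683 J
Total: 9871 + 89488 + 113968 + 614176 + 24683 = 852186 J = 852 kJ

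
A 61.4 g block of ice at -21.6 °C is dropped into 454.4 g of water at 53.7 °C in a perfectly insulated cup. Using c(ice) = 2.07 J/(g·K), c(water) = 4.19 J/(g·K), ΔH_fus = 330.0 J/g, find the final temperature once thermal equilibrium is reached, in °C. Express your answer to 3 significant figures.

Heat to bring ice to 0 °C and melt it: q₁ = 61.4×2.07×21.6 + 61.4×330.0 = 23007 J
Heat the water can supply cooling to 0 °C: 454.4×4.19×53.7 = 102241 J > q₁, so all ice melts.
Energy balance: 454.4×4.19×(53.7 − T) = 23007 + 61.4×4.19×(T − 0)
1903.936(53.7 − T) = 23007 + 257.266 T
102241 − 23007 = 2161.202 T
T = 79234 / 2161.202 = 36.66 °C

T_f = 36.7 °C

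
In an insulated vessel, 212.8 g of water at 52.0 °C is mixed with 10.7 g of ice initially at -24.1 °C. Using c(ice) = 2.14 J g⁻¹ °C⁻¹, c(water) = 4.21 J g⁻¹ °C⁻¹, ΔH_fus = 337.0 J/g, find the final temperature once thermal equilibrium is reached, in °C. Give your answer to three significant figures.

T_f = 45.1 °C

Heat to bring ice to 0 °C and melt it: q₁ = 10.7×2.14×24.1 + 10.7×337.0 = 4157.7 J
Heat the water can supply cooling to 0 °C: 212.8×4.21×52.0 = 46586.2 J > q₁, so all ice melts.
Energy balance: 212.8×4.21×(52.0 − T) = 4157.7 + 10.7×4.21×(T − 0)
895.888(52.0 − T) = 4157.7 + 45.047 T
46586.2 − 4157.7 = 940.935 T
T = 42428.5 / 940.935 = 45.09 °C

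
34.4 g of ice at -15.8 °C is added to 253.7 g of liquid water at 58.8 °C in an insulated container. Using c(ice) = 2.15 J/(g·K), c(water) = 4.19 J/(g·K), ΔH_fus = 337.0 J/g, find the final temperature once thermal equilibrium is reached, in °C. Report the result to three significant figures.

Heat to bring ice to 0 °C and melt it: q₁ = 34.4×2.15×15.8 + 34.4×337.0 = 12761 J
Heat the water can supply cooling to 0 °C: 253.7×4.19×58.8 = 62504.6 J > q₁, so all ice melts.
Energy balance: 253.7×4.19×(58.8 − T) = 12761 + 34.4×4.19×(T − 0)
1063.003(58.8 − T) = 12761 + 144.136 T
62504.6 − 12761 = 1207.139 T
T = 49743.6 / 1207.139 = 41.21 °C

T_f = 41.2 °C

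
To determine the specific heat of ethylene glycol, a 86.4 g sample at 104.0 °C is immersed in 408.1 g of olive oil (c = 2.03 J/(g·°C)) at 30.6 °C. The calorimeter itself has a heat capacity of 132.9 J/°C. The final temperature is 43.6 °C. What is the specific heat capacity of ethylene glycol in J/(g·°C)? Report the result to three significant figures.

q_gained = (408.1 × 2.03 + 132.9) × (43.6 − 30.6) = 12497 J
q_lost = 86.4 × c × (104.0 − 43.6) = 5218.56 c
Set equal: c = 12497 / 5218.56 = 2.39 J/(g·°C)

c = 2.39 J/(g·°C)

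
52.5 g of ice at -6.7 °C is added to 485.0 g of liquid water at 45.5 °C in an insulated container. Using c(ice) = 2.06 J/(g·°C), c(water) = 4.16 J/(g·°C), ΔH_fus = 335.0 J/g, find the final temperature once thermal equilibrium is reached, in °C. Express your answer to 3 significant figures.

Heat to bring ice to 0 °C and melt it: q₁ = 52.5×2.06×6.7 + 52.5×335.0 = 18312 J
Heat the water can supply cooling to 0 °C: 485.0×4.16×45.5 = 91800.8 J > q₁, so all ice melts.
Energy balance: 485.0×4.16×(45.5 − T) = 18312 + 52.5×4.16×(T − 0)
2017.6(45.5 − T) = 18312 + 218.4 T
91800.8 − 18312 = 2236.0 T
T = 73488.8 / 2236.0 = 32.87 °C

T_f = 32.9 °C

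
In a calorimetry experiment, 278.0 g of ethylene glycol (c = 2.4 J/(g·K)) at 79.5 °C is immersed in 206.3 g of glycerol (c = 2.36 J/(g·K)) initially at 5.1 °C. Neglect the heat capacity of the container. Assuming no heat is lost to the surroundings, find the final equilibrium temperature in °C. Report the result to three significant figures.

Heat lost by ethylene glycol = heat gained by glycerol.
(278.0)(2.4)(79.5 − T) = (206.3)(2.36)(T − 5.1)
667.2 (79.5 − T) = 486.868 (T − 5.1)
53042 − 667.2 T = 486.868 T − 2483.0
55525.0 = 1154.068 T
T = 48.11 °C

T_f = 48.1 °C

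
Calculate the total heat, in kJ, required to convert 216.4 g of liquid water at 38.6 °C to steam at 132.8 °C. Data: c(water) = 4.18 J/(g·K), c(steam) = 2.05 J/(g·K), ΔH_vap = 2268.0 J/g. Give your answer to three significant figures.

q1 (heat water 38.6→100.0 °C): 216.4 × 4.18 × 61.4 = 55539 J
q2 (vaporize at 100 °C): 216.4 × 2268.0 = 490795 J
q3 (heat steam 100.0→132.8 °C): 216.4 × 2.05 × 32.8 = 14551 J
Total: 55539 + 490795 + 14551 = 560885 J = 561 kJ

q = 561 kJ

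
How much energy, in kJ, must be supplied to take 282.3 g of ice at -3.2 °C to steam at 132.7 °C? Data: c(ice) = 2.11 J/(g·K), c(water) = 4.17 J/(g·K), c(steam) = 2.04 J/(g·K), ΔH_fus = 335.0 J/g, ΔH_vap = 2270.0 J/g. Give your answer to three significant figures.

q = 874 kJ

q1 (heat ice -3.2→0.0 °C): 282.3 × 2.11 × 3.2 = 1906 J
q2 (melt at 0 °C): 282.3 × 335.0 = 94571 J
q3 (heat water 0.0→100.0 °C): 282.3 × 4.17 × 100.0 = 117719 J
q4 (vaporize at 100 °C): 282.3 × 2270.0 = 640821 J
q5 (heat steam 100.0→132.7 °C): 282.3 × 2.04 × 32.7 = 18832 J
Total: 1906 + 94571 + 117719 + 640821 + 18832 = 873849 J = 874 kJ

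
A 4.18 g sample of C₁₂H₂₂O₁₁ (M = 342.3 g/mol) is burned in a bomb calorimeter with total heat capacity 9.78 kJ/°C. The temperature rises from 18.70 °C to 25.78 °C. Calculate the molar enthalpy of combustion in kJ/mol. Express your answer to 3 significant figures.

ΔT = 25.78 − 18.70 = 7.08 °C
q_cal = C_cal × ΔT = 9.78 × 7.08 = 69.2424 kJ
n = 4.18 / 342.3 = 0.01221 mol
q_rxn = −q_cal = -69.2424 kJ
ΔH = -69.2424 / 0.01221 = -5671 kJ/mol

ΔH = -5670 kJ/mol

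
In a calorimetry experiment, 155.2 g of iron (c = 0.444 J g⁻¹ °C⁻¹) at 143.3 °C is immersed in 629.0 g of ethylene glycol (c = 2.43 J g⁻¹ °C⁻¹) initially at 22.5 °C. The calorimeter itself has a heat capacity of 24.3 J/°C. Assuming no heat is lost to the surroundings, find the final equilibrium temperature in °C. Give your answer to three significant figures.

T_f = 27.6 °C

Heat lost by iron = heat gained by ethylene glycol + calorimeter.
(155.2)(0.444)(143.3 − T) = [(629.0)(2.43) + 24.3](T − 22.5)
68.9088 (143.3 − T) = 1552.77 (T − 22.5)
9874.6 − 68.9088 T = 1552.77 T − 34937
44811.6 = 1621.6788 T
T = 27.63 °C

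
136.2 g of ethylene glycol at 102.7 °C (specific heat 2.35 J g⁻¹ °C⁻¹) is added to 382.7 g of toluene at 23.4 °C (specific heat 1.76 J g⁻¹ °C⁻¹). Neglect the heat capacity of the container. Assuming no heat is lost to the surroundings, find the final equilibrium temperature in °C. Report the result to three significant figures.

T_f = 48.9 °C

Heat lost by ethylene glycol = heat gained by toluene.
(136.2)(2.35)(102.7 − T) = (382.7)(1.76)(T − 23.4)
320.07 (102.7 − T) = 673.552 (T − 23.4)
32871 − 320.07 T = 673.552 T − 15761
48632 = 993.622 T
T = 48.94 °C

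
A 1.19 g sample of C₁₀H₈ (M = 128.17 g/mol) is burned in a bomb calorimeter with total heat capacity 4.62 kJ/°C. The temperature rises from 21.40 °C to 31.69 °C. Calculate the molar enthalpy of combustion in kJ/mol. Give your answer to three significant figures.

ΔH = -5120 kJ/mol

ΔT = 31.69 − 21.40 = 10.29 °C
q_cal = C_cal × ΔT = 4.62 × 10.29 = 47.5398 kJ
n = 1.19 / 128.17 = 0.009285 mol
q_rxn = −q_cal = -47.5398 kJ
ΔH = -47.5398 / 0.009285 = -5120 kJ/mol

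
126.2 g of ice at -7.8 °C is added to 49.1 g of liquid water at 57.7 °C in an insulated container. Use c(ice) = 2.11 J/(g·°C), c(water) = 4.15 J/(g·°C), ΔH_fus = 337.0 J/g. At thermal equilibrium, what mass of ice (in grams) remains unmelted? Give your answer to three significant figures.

m_ice remaining = 97.5 g

Heat to warm all ice to 0 °C: 126.2×2.11×7.8 = 2077.0 J
Heat released by water cooling to 0 °C: 49.1×4.15×57.7 = 11757 J
11757 J < 2077.0 + 126.2×337.0 = 44606.4 J, so not all ice melts; final T = 0 °C.
Heat left for melting: 11757 − 2077.0 = 9680.0 J
Mass melted = 9680.0 / 337.0 = 28.72 g
Ice remaining = 126.2 − 28.72 = 97.48 g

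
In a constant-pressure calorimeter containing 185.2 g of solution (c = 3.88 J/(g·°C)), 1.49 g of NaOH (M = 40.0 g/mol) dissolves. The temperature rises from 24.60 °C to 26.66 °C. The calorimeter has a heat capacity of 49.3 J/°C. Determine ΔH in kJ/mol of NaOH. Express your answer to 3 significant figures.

ΔH = -42.5 kJ/mol

|ΔT| = |26.66 − 24.60| = 2.06 °C
|q_surr| = (185.2 × 3.88 + 49.3) × 2.06 = 767.876 × 2.06 = 1582 J
n(NaOH) = 1.49 / 40.0 = 0.03725 mol
Temperature rose, so q_rxn = −|q_surr| = -1.582 kJ
ΔH = q_rxn / n = -42.47 kJ/mol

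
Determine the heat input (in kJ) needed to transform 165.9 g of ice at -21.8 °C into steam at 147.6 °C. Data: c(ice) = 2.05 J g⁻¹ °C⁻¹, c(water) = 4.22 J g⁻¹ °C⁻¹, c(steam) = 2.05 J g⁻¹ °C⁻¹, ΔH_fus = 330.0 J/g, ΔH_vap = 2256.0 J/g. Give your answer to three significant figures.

q1 (heat ice -21.8→0.0 °C): 165.9 × 2.05 × 21.8 = 7414 J
q2 (melt at 0 °C): 165.9 × 330.0 = 54747 J
q3 (heat water 0.0→100.0 °C): 165.9 × 4.22 × 100.0 = 70010 J
q4 (vaporize at 100 °C): 165.9 × 2256.0 = 374270 J
q5 (heat steam 100.0→147.6 °C): 165.9 × 2.05 × 47.6 = 16189 J
Total: 7414 + 54747 + 70010 + 374270 + 16189 = 522630 J = 523 kJ

q = 523 kJ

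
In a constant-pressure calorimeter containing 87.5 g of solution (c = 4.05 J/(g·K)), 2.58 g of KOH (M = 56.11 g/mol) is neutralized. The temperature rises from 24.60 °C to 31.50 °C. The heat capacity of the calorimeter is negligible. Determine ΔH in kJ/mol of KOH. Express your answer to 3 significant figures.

|ΔT| = |31.50 − 24.60| = 6.90 °C
|q_surr| = (87.5 × 4.05) × 6.90 = 354.375 × 6.90 = 2445 J
n(KOH) = 2.58 / 56.11 = 0.04598 mol
Temperature rose, so q_rxn = −|q_surr| = -2.445 kJ
ΔH = q_rxn / n = -53.18 kJ/mol

ΔH = -53.2 kJ/mol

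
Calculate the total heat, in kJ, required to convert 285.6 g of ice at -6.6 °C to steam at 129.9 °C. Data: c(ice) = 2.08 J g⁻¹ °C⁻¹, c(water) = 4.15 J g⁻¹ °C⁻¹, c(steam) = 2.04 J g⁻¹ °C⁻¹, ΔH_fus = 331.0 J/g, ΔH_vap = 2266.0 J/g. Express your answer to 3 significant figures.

q = 882 kJ

q1 (heat ice -6.6→0.0 °C): 285.6 × 2.08 × 6.6 = 3921 J
q2 (melt at 0 °C): 285.6 × 331.0 = 94534 J
q3 (heat water 0.0→100.0 °C): 285.6 × 4.15 × 100.0 = 118524 J
q4 (vaporize at 100 °C): 285.6 × 2266.0 = 647170 J
q5 (heat steam 100.0→129.9 °C): 285.6 × 2.04 × 29.9 = 17420 J
Total: 3921 + 94534 + 118524 + 647170 + 17420 = 881569 J = 882 kJ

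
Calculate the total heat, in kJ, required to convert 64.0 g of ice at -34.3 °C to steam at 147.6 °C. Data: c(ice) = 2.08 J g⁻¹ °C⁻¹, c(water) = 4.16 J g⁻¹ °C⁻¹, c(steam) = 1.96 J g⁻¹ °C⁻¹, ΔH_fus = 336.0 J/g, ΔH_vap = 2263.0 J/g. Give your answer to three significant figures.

q1 (heat ice -34.3→0.0 °C): 64.0 × 2.08 × 34.3 = 4566 J
q2 (melt at 0 °C): 64.0 × 336.0 = 21504 J
q3 (heat water 0.0→100.0 °C): 64.0 × 4.16 × 100.0 = 26624 J
q4 (vaporize at 100 °C): 64.0 × 2263.0 = 144832 J
q5 (heat steam 100.0→147.6 °C): 64.0 × 1.96 × 47.6 = 5971 J
Total: 4566 + 21504 + 26624 + 144832 + 5971 = 203497 J = 203 kJ

q = 203 kJ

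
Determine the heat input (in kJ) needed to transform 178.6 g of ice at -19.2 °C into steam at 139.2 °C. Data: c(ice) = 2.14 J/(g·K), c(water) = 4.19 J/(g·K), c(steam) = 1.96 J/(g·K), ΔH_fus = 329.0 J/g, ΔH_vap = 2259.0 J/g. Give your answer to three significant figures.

q1 (heat ice -19.2→0.0 °C): 178.6 × 2.14 × 19.2 = 7338 J
q2 (melt at 0 °C): 178.6 × 329.0 = 58759 J
q3 (heat water 0.0→100.0 °C): 178.6 × 4.19 × 100.0 = 74833 J
q4 (vaporize at 100 °C): 178.6 × 2259.0 = 403457 J
q5 (heat steam 100.0→139.2 °C): 178.6 × 1.96 × 39.2 = 13722 J
Total: 7338 + 58759 + 74833 + 403457 + 13722 = 558109 J = 558 kJ

q = 558 kJ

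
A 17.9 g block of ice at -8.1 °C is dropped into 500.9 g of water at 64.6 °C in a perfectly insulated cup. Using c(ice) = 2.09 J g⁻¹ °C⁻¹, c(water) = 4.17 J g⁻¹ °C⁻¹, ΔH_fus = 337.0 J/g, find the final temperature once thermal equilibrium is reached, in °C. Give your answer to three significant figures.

T_f = 59.4 °C

Heat to bring ice to 0 °C and melt it: q₁ = 17.9×2.09×8.1 + 17.9×337.0 = 6335.3 J
Heat the water can supply cooling to 0 °C: 500.9×4.17×64.6 = 134933 J > q₁, so all ice melts.
Energy balance: 500.9×4.17×(64.6 − T) = 6335.3 + 17.9×4.17×(T − 0)
2088.753(64.6 − T) = 6335.3 + 74.643 T
134933 − 6335.3 = 2163.396 T
T = 128597.7 / 2163.396 = 59.44 °C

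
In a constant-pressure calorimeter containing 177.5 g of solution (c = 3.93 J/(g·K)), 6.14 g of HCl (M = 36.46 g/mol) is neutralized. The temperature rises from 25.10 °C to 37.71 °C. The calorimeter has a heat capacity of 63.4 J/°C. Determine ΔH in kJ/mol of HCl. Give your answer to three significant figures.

ΔH = -57.0 kJ/mol

|ΔT| = |37.71 − 25.10| = 12.61 °C
|q_surr| = (177.5 × 3.93 + 63.4) × 12.61 = 760.975 × 12.61 = 9596 J
n(HCl) = 6.14 / 36.46 = 0.1684 mol
Temperature rose, so q_rxn = −|q_surr| = -9.596 kJ
ΔH = q_rxn / n = -56.98 kJ/mol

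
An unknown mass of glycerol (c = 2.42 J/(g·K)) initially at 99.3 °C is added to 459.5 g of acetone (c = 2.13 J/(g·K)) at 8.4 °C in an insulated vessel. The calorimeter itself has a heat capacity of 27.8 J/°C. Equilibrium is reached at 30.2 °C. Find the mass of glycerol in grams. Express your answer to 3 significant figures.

m = 131 g

q_gained = (459.5 × 2.13 + 27.8) × (30.2 − 8.4) = 21940 J
q_lost = m × 2.42 × (99.3 − 30.2) = 167.222 m
m = 21940 / 167.222 = 131 g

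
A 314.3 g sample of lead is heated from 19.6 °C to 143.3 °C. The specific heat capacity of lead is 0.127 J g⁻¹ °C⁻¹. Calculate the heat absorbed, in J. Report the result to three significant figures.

q = 4940 J

q = m c ΔT = 314.3 × 0.127 × (143.3 − 19.6)
q = 314.3 × 0.127 × 123.7 = 4938 J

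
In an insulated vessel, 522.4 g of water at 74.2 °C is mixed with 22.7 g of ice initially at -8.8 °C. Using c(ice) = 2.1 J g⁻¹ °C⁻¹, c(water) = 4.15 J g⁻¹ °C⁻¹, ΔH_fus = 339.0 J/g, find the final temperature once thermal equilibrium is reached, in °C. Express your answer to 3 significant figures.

T_f = 67.5 °C

Heat to bring ice to 0 °C and melt it: q₁ = 22.7×2.1×8.8 + 22.7×339.0 = 8114.8 J
Heat the water can supply cooling to 0 °C: 522.4×4.15×74.2 = 160863 J > q₁, so all ice melts.
Energy balance: 522.4×4.15×(74.2 − T) = 8114.8 + 22.7×4.15×(T − 0)
2167.96(74.2 − T) = 8114.8 + 94.205 T
160863 − 8114.8 = 2262.165 T
T = 152748.2 / 2262.165 = 67.52 °C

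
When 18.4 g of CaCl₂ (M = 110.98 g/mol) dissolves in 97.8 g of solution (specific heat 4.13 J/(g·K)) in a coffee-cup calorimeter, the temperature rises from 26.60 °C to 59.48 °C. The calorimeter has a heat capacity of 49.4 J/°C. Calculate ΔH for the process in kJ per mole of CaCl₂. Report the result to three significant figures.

ΔH = -89.9 kJ/mol

|ΔT| = |59.48 − 26.60| = 32.88 °C
|q_surr| = (97.8 × 4.13 + 49.4) × 32.88 = 453.314 × 32.88 = 14900 J
n(CaCl₂) = 18.4 / 110.98 = 0.1658 mol
Temperature rose, so q_rxn = −|q_surr| = -14.90 kJ
ΔH = q_rxn / n = -89.87 kJ/mol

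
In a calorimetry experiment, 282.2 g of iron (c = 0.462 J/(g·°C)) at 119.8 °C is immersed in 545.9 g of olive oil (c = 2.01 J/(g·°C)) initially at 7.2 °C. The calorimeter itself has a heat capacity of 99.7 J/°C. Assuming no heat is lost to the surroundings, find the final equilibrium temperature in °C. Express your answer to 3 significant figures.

T_f = 18.3 °C

Heat lost by iron = heat gained by olive oil + calorimeter.
(282.2)(0.462)(119.8 − T) = [(545.9)(2.01) + 99.7](T − 7.2)
130.3764 (119.8 − T) = 1196.959 (T − 7.2)
15619 − 130.3764 T = 1196.959 T − 8618.1
24237.1 = 1327.3354 T
T = 18.26 °C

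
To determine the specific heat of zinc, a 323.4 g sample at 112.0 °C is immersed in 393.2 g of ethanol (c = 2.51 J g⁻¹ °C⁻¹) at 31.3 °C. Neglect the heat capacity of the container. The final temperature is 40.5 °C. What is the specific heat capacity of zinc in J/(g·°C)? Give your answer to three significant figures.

q_gained = (393.2 × 2.51) × (40.5 − 31.3) = 9080 J
q_lost = 323.4 × c × (112.0 − 40.5) = 23123.1 c
Set equal: c = 9080 / 23123.1 = 0.393 J/(g·°C)

c = 0.393 J/(g·°C)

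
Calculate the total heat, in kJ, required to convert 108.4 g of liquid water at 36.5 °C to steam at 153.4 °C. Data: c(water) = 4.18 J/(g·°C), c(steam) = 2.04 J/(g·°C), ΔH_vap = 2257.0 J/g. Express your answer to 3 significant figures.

q1 (heat water 36.5→100.0 °C): 108.4 × 4.18 × 63.5 = 28773 J
q2 (vaporize at 100 °C): 108.4 × 2257.0 = 244659 J
q3 (heat steam 100.0→153.4 °C): 108.4 × 2.04 × 53.4 = 11809 J
Total: 28773 + 244659 + 11809 = 285241 J = 285 kJ

q = 285 kJ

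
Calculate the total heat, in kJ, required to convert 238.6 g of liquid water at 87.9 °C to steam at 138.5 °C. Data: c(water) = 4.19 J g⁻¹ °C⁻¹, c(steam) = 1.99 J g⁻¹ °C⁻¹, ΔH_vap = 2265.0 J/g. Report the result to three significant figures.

q = 571 kJ

q1 (heat water 87.9→100.0 °C): 238.6 × 4.19 × 12.1 = 12097 J
q2 (vaporize at 100 °C): 238.6 × 2265.0 = 540429 J
q3 (heat steam 100.0→138.5 °C): 238.6 × 1.99 × 38.5 = 18280 J
Total: 12097 + 540429 + 18280 = 570806 J = 571 kJ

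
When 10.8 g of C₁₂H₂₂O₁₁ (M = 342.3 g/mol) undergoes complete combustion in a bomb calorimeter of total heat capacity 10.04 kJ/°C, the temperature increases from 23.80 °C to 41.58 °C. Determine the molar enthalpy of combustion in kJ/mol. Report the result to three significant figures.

ΔH = -5660 kJ/mol

ΔT = 41.58 − 23.80 = 17.78 °C
q_cal = C_cal × ΔT = 10.04 × 17.78 = 178.5112 kJ
n = 10.8 / 342.3 = 0.03155 mol
q_rxn = −q_cal = -178.5112 kJ
ΔH = -178.5112 / 0.03155 = -5658 kJ/mol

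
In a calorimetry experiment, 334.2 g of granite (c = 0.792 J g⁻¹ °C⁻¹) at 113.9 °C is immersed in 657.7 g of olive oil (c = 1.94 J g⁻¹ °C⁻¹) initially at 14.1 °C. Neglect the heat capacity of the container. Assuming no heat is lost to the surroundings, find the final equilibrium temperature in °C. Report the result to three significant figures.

T_f = 31.2 °C

Heat lost by granite = heat gained by olive oil.
(334.2)(0.792)(113.9 − T) = (657.7)(1.94)(T − 14.1)
264.6864 (113.9 − T) = 1275.938 (T − 14.1)
30148 − 264.6864 T = 1275.938 T − 17991
48139 = 1540.6244 T
T = 31.246 °C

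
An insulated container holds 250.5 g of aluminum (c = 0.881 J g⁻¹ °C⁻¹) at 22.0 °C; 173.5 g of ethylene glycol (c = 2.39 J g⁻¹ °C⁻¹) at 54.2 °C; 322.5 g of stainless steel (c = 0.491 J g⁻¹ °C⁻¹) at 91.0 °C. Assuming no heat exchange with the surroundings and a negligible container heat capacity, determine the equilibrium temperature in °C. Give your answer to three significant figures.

T_f = 52.6 °C

Σ mᵢcᵢ(T − Tᵢ) = 0  ⇒  T = Σ mᵢcᵢTᵢ / Σ mᵢcᵢ
Σ mᵢcᵢ = 250.5×0.881 + 173.5×2.39 + 322.5×0.491 = 793.7030
Σ mᵢcᵢTᵢ = 220.6905×22.0 + 414.665×54.2 + 158.3475×91.0 = 41740
T = 41740 / 793.7030 = 52.59 °C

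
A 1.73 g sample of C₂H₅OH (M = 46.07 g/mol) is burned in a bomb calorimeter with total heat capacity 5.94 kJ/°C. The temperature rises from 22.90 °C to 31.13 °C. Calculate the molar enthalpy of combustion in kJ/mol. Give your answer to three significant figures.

ΔT = 31.13 − 22.90 = 8.23 °C
q_cal = C_cal × ΔT = 5.94 × 8.23 = 48.8862 kJ
n = 1.73 / 46.07 = 0.03755 mol
q_rxn = −q_cal = -48.8862 kJ
ΔH = -48.8862 / 0.03755 = -1302 kJ/mol

ΔH = -1300 kJ/mol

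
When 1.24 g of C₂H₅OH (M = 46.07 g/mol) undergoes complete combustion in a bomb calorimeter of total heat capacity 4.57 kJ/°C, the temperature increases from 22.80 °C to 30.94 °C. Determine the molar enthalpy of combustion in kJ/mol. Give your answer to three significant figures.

ΔH = -1380 kJ/mol

ΔT = 30.94 − 22.80 = 8.14 °C
q_cal = C_cal × ΔT = 4.57 × 8.14 = 37.1998 kJ
n = 1.24 / 46.07 = 0.02692 mol
q_rxn = −q_cal = -37.1998 kJ
ΔH = -37.1998 / 0.02692 = -1382 kJ/mol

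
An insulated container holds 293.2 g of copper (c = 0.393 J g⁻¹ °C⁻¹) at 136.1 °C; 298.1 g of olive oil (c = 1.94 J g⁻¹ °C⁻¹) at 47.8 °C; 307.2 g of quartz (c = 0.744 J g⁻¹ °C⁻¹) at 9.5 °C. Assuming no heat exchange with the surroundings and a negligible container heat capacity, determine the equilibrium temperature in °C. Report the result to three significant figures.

Σ mᵢcᵢ(T − Tᵢ) = 0  ⇒  T = Σ mᵢcᵢTᵢ / Σ mᵢcᵢ
Σ mᵢcᵢ = 293.2×0.393 + 298.1×1.94 + 307.2×0.744 = 922.0984
Σ mᵢcᵢTᵢ = 115.2276×136.1 + 578.314×47.8 + 228.5568×9.5 = 45497
T = 45497 / 922.0984 = 49.34 °C

T_f = 49.3 °C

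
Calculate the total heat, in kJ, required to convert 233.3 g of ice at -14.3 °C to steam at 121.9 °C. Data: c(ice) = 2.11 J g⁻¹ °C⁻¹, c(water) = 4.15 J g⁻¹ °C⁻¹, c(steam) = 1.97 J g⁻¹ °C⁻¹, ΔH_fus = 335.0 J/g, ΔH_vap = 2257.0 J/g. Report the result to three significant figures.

q1 (heat ice -14.3→0.0 °C): 233.3 × 2.11 × 14.3 = 7039 J
q2 (melt at 0 °C): 233.3 × 335.0 = 78156 J
q3 (heat water 0.0→100.0 °C): 233.3 × 4.15 × 100.0 = 96820 J
q4 (vaporize at 100 °C): 233.3 × 2257.0 = 526558 J
q5 (heat steam 100.0→121.9 °C): 233.3 × 1.97 × 21.9 = 10065 J
Total: 7039 + 78156 + 96820 + 526558 + 10065 = 718638 J = 719 kJ

q = 719 kJ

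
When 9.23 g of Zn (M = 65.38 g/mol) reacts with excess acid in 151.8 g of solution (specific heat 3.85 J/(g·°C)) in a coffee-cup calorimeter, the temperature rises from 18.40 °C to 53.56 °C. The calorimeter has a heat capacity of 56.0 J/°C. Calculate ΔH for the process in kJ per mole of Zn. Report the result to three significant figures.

|ΔT| = |53.56 − 18.40| = 35.16 °C
|q_surr| = (151.8 × 3.85 + 56.0) × 35.16 = 640.43 × 35.16 = 22518 J
n(Zn) = 9.23 / 65.38 = 0.14117 mol
Temperature rose, so q_rxn = −|q_surr| = -22.518 kJ
ΔH = q_rxn / n = -159.5 kJ/mol

ΔH = -160 kJ/mol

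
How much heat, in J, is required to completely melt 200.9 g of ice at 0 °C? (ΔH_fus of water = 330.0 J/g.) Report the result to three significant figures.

q = m × ΔH_fus = 200.9 × 330.0 = 66300 J

q = 66300 J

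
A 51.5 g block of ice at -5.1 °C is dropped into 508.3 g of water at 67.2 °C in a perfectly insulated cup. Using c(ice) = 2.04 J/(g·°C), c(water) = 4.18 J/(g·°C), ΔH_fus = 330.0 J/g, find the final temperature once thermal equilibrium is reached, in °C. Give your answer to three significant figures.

Heat to bring ice to 0 °C and melt it: q₁ = 51.5×2.04×5.1 + 51.5×330.0 = 17531 J
Heat the water can supply cooling to 0 °C: 508.3×4.18×67.2 = 142779 J > q₁, so all ice melts.
Energy balance: 508.3×4.18×(67.2 − T) = 17531 + 51.5×4.18×(T − 0)
2124.694(67.2 − T) = 17531 + 215.27 T
142779 − 17531 = 2339.964 T
T = 125248 / 2339.964 = 53.53 °C

T_f = 53.5 °C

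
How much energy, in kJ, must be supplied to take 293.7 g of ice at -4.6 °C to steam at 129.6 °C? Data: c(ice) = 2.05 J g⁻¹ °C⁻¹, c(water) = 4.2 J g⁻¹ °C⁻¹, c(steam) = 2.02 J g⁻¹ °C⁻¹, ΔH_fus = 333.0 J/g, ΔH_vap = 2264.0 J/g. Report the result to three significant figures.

q1 (heat ice -4.6→0.0 °C): 293.7 × 2.05 × 4.6 = 2770 J
q2 (melt at 0 °C): 293.7 × 333.0 = 97802 J
q3 (heat water 0.0→100.0 °C): 293.7 × 4.2 × 100.0 = 123354 J
q4 (vaporize at 100 °C): 293.7 × 2264.0 = 664937 J
q5 (heat steam 100.0→129.6 °C): 293.7 × 2.02 × 29.6 = 17561 J
Total: 2770 + 97802 + 123354 + 664937 + 17561 = 906424 J = 906 kJ

q = 906 kJ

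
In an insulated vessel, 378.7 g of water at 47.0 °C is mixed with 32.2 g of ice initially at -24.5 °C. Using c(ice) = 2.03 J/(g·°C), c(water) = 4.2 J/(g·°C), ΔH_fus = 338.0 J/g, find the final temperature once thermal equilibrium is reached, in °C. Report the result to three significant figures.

Heat to bring ice to 0 °C and melt it: q₁ = 32.2×2.03×24.5 + 32.2×338.0 = 12485 J
Heat the water can supply cooling to 0 °C: 378.7×4.2×47.0 = 74755.4 J > q₁, so all ice melts.
Energy balance: 378.7×4.2×(47.0 − T) = 12485 + 32.2×4.2×(T − 0)
1590.54(47.0 − T) = 12485 + 135.24 T
74755.4 − 12485 = 1725.78 T
T = 62270.4 / 1725.78 = 36.08 °C

T_f = 36.1 °C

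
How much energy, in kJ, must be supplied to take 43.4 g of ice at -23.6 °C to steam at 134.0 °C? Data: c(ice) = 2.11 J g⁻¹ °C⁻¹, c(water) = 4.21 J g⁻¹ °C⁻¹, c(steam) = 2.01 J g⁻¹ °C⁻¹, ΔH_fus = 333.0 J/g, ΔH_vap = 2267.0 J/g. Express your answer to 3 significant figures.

q1 (heat ice -23.6→0.0 °C): 43.4 × 2.11 × 23.6 = 2161 J
q2 (melt at 0 °C): 43.4 × 333.0 = 14452 J
q3 (heat water 0.0→100.0 °C): 43.4 × 4.21 × 100.0 = 18271 J
q4 (vaporize at 100 °C): 43.4 × 2267.0 = 98388 J
q5 (heat steam 100.0→134.0 °C): 43.4 × 2.01 × 34.0 = 2966 J
Total: 2161 + 14452 + 18271 + 98388 + 2966 = 136238 J = 136 kJ

q = 136 kJ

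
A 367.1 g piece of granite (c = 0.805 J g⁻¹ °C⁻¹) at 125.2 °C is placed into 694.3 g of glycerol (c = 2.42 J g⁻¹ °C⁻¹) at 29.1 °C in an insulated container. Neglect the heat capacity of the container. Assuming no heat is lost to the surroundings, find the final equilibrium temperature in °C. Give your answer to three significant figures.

T_f = 43.5 °C

Heat lost by granite = heat gained by glycerol.
(367.1)(0.805)(125.2 − T) = (694.3)(2.42)(T − 29.1)
295.5155 (125.2 − T) = 1680.206 (T − 29.1)
36999 − 295.5155 T = 1680.206 T − 48894
85893 = 1975.7215 T
T = 43.47 °C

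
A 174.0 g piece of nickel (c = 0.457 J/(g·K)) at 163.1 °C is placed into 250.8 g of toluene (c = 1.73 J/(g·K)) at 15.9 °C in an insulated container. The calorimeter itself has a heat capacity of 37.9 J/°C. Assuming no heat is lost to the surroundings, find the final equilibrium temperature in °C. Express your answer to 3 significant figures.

Heat lost by nickel = heat gained by toluene + calorimeter.
(174.0)(0.457)(163.1 − T) = [(250.8)(1.73) + 37.9](T − 15.9)
79.518 (163.1 − T) = 471.784 (T − 15.9)
12969 − 79.518 T = 471.784 T − 7501.4
20470.4 = 551.302 T
T = 37.13 °C

T_f = 37.1 °C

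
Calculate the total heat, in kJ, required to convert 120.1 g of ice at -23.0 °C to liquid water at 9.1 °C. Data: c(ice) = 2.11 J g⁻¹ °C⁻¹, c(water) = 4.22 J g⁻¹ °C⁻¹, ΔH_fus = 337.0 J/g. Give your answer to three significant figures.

q = 50.9 kJ

q1 (heat ice -23.0→0.0 °C): 120.1 × 2.11 × 23.0 = 5828 J
q2 (melt at 0 °C): 120.1 × 337.0 = 40474 J
q3 (heat water 0.0→9.1 °C): 120.1 × 4.22 × 9.1 = 4612 J
Total: 5828 + 40474 + 4612 = 50914 J = 50.9 kJ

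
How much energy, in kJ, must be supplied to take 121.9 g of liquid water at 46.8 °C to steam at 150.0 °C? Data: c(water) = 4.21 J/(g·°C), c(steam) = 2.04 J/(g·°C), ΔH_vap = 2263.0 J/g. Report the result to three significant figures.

q = 316 kJ

q1 (heat water 46.8→100.0 °C): 121.9 × 4.21 × 53.2 = 27302 J
q2 (vaporize at 100 °C): 121.9 × 2263.0 = 275860 J
q3 (heat steam 100.0→150.0 °C): 121.9 × 2.04 × 50.0 = 12434 J
Total: 27302 + 275860 + 12434 = 315596 J = 316 kJ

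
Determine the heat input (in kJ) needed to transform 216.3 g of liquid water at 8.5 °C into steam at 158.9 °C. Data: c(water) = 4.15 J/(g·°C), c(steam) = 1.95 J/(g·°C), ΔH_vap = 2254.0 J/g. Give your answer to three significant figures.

q = 595 kJ

q1 (heat water 8.5→100.0 °C): 216.3 × 4.15 × 91.5 = 82135 J
q2 (vaporize at 100 °C): 216.3 × 2254.0 = 487540 J
q3 (heat steam 100.0→158.9 °C): 216.3 × 1.95 × 58.9 = 24843 J
Total: 82135 + 487540 + 24843 = 594518 J = 595 kJ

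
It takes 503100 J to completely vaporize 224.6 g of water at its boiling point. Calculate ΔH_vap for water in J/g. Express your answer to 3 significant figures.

ΔH_vap = 2240 J/g

ΔH_vap = q / m = 503100 / 224.6 = 2240 J/g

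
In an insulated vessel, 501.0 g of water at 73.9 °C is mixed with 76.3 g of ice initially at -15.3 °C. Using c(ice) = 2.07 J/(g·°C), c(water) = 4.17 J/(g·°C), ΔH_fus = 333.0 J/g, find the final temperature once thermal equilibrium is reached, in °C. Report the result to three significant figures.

T_f = 52.6 °C

Heat to bring ice to 0 °C and melt it: q₁ = 76.3×2.07×15.3 + 76.3×333.0 = 27824 J
Heat the water can supply cooling to 0 °C: 501.0×4.17×73.9 = 154390 J > q₁, so all ice melts.
Energy balance: 501.0×4.17×(73.9 − T) = 27824 + 76.3×4.17×(T − 0)
2089.17(73.9 − T) = 27824 + 318.171 T
154390 − 27824 = 2407.341 T
T = 126566 / 2407.341 = 52.58 °C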